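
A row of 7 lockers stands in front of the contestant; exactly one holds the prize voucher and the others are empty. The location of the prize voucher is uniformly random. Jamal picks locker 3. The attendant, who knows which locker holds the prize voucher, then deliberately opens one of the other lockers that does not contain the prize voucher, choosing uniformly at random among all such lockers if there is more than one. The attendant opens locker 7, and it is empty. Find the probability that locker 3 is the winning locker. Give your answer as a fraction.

Consider each possible location of the prize voucher in turn.
If it is in any of lockers 1, 2, 4, 5, and 6 (prior 1/7 each): the attendant has 5 equally likely choices, so probability 1/5; weight (1/7)·(1/5) = 1/35 each.
If it is in locker 3 (prior 1/7): the attendant has 6 equally likely choices, so probability 1/6; weight (1/7)·(1/6) = 1/42.
If it is in locker 7 (prior 1/7): the attendant opened locker 7, so this case is ruled out; weight (1/7)·0 = 0.
The weights sum to 1/6.
So P(the prize voucher in locker 3 | the attendant opened locker 7) = (1/42) / (1/6) = 1/7.

1/7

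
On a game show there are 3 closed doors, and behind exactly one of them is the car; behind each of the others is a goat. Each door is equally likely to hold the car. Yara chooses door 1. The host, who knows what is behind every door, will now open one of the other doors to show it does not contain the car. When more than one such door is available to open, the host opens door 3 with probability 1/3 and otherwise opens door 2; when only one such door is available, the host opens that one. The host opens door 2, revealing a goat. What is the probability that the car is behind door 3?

Condition on the true location of the car.
If it is behind door 1 (prior 1/3): door 3 is available but not opened, probability 2/3; weight (1/3)·(2/3) = 2/9.
If it is behind door 2 (prior 1/3): the host opened door 2, so this case is ruled out; weight (1/3)·0 = 0.
If it is behind door 3 (prior 1/3): only door 2 is available, probability 1; weight (1/3)·1 = 1/3.
The weights sum to 5/9.
So P(the car behind door 3 | the host opened door 2) = (1/3) / (5/9) = 3/5.

3/5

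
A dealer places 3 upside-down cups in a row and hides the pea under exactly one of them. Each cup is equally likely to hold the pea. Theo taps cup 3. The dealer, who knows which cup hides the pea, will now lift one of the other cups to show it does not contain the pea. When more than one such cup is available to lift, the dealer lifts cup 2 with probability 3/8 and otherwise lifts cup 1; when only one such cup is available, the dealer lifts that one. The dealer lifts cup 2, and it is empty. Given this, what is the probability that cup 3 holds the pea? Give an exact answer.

Consider each possible location of the pea in turn.
If it is under cup 1 (prior 1/3): only cup 2 is available, probability 1; weight (1/3)·1 = 1/3.
If it is under cup 2 (prior 1/3): the dealer opened cup 2, so this case is ruled out; weight (1/3)·0 = 0.
If it is under cup 3 (prior 1/3): cup 2 is available, opened with probability 3/8; weight (1/3)·(3/8) = 1/8.
The weights sum to 11/24.
So P(the pea under cup 3 | the dealer opened cup 2) = (1/8) / (11/24) = 3/11.

3/11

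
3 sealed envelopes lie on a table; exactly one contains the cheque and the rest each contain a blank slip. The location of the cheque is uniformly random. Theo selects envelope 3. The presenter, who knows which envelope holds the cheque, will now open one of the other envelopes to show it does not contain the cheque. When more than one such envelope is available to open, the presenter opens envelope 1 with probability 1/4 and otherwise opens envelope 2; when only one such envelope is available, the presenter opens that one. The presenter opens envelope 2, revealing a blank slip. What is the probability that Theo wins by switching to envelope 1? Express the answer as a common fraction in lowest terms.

Apply Bayes' rule, conditioning on where the cheque actually is.
If it is in envelope 1 (prior 1/3): only envelope 2 is available, probability 1; weight (1/3)·1 = 1/3.
If it is in envelope 2 (prior 1/3): the presenter opened envelope 2, so this case is ruled out; weight (1/3)·0 = 0.
If it is in envelope 3 (prior 1/3): envelope 1 is available but not opened, probability 3/4; weight (1/3)·(3/4) = 1/4.
The weights sum to 7/12.
So P(the cheque in envelope 1 | the presenter opened envelope 2) = (1/3) / (7/12) = 4/7.

4/7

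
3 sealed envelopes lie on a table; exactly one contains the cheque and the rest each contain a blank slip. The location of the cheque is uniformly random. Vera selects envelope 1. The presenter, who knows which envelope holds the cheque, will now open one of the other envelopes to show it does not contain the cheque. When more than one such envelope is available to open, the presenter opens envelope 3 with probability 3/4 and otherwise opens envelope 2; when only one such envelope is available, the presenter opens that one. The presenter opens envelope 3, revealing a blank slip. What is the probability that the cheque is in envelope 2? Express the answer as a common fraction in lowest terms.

4/7

Consider each possible location of the cheque in turn.
If it is in envelope 1 (prior 1/3): envelope 3 is available, opened with probability 3/4; weight (1/3)·(3/4) = 1/4.
If it is in envelope 2 (prior 1/3): only envelope 3 is available, probability 1; weight (1/3)·1 = 1/3.
If it is in envelope 3 (prior 1/3): the presenter opened envelope 3, so this case is ruled out; weight (1/3)·0 = 0.
The weights sum to 7/12.
So P(the cheque in envelope 2 | the presenter opened envelope 3) = (1/3) / (7/12) = 4/7.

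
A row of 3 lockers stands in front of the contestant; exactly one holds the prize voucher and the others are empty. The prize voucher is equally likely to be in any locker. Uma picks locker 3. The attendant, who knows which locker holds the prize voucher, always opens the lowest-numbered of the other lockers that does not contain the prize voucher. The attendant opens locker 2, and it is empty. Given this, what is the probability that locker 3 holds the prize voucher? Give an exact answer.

0

Condition on the true location of the prize voucher.
If it is in locker 1 (prior 1/3): locker 2 is the lowest-numbered option available, probability 1; weight (1/3)·1 = 1/3.
If it is in locker 2 (prior 1/3): the attendant opened locker 2, so this case is ruled out; weight (1/3)·0 = 0.
If it is in locker 3 (prior 1/3): the attendant would have opened locker 1 instead, probability 0; weight (1/3)·0 = 0.
The weights sum to 1/3.
So P(the prize voucher in locker 3 | the attendant opened locker 2) = 0 / (1/3) = 0.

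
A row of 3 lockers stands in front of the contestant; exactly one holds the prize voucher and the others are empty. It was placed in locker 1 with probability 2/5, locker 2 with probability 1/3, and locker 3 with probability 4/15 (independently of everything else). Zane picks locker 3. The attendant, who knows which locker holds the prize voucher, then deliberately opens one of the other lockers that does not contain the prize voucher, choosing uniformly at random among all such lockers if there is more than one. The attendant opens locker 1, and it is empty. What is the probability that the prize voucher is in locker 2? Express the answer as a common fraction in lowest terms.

Apply Bayes' rule, conditioning on where the prize voucher actually is.
If it is in locker 1 (prior 2/5): the attendant opened locker 1, so this case is ruled out; weight (2/5)·0 = 0.
If it is in locker 2 (prior 1/3): the attendant has no choice, probability 1; weight (1/3)·1 = 1/3.
If it is in locker 3 (prior 4/15): the attendant has 2 equally likely choices, so probability 1/2; weight (4/15)·(1/2) = 2/15.
The weights sum to 7/15.
So P(the prize voucher in locker 2 | the attendant opened locker 1) = (1/3) / (7/15) = 5/7.

5/7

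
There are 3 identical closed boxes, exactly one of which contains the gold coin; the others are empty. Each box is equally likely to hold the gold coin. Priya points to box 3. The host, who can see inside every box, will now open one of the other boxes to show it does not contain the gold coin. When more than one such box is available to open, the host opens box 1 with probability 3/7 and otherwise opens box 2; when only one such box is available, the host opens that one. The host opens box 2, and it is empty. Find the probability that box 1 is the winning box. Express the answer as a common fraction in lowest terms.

7/11

Consider each possible location of the gold coin in turn.
If it is in box 1 (prior 1/3): only box 2 is available, probability 1; weight (1/3)·1 = 1/3.
If it is in box 2 (prior 1/3): the host opened box 2, so this case is ruled out; weight (1/3)·0 = 0.
If it is in box 3 (prior 1/3): box 1 is available but not opened, probability 4/7; weight (1/3)·(4/7) = 4/21.
The weights sum to 11/21.
So P(the gold coin in box 1 | the host opened box 2) = (1/3) / (11/21) = 7/11.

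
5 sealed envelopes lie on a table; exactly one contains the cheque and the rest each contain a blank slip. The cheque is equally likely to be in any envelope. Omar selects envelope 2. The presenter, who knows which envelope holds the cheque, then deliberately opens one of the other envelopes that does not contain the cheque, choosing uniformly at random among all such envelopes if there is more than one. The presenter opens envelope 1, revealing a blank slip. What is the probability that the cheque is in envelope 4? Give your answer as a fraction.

Condition on the true location of the cheque.
If it is in envelope 1 (prior 1/5): the presenter opened envelope 1, so this case is ruled out; weight (1/5)·0 = 0.
If it is in envelope 2 (prior 1/5): the presenter has 4 equally likely choices, so probability 1/4; weight (1/5)·(1/4) = 1/20.
If it is in any of envelopes 3, 4, and 5 (prior 1/5 each): the presenter has 3 equally likely choices, so probability 1/3; weight (1/5)·(1/3) = 1/15 each.
The weights sum to 1/4.
So P(the cheque in envelope 4 | the presenter opened envelope 1) = (1/15) / (1/4) = 4/15.

4/15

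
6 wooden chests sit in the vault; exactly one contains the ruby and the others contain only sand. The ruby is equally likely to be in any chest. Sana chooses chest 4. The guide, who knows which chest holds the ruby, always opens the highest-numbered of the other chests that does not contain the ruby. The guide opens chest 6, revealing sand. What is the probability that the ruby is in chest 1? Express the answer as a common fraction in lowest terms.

Condition on the true location of the ruby.
If it is in any of chests 1, 2, 3, 4, and 5 (prior 1/6 each): chest 6 is the highest-numbered option available, probability 1; weight (1/6)·1 = 1/6 each.
If it is in chest 6 (prior 1/6): the guide opened chest 6, so this case is ruled out; weight (1/6)·0 = 0.
The weights sum to 5/6.
So P(the ruby in chest 1 | the guide opened chest 6) = (1/6) / (5/6) = 1/5.

1/5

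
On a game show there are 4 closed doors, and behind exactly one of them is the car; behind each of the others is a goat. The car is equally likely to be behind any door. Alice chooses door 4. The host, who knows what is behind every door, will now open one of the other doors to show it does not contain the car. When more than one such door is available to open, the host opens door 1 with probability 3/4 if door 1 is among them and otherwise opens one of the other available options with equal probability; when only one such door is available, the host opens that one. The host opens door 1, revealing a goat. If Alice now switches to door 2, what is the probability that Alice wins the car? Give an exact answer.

1/3

Apply Bayes' rule, conditioning on where the car actually is.
If it is behind door 1 (prior 1/4): the host opened door 1, so this case is ruled out; weight (1/4)·0 = 0.
If it is behind any of doors 2, 3, and 4 (prior 1/4 each): door 1 is available, opened with probability 3/4; weight (1/4)·(3/4) = 3/16 each.
The weights sum to 9/16.
So P(the car behind door 2 | the host opened door 1) = (3/16) / (9/16) = 1/3.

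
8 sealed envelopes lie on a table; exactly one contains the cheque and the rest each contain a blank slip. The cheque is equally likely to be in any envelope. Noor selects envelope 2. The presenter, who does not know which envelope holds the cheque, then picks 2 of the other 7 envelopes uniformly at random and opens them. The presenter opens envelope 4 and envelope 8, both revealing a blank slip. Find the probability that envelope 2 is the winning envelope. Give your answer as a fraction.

Condition on the true location of the cheque.
If it is in any of envelopes 1, 2, 3, 5, 6, and 7 (prior 1/8 each): the presenter picks exactly this set with probability 1/21 regardless, and none is the prize; weight (1/8)·(1/21) = 1/168 each.
If it is in either of envelopes 4 and 8 (prior 1/8 each): that envelope was opened and seen not to hold the prize — ruled out; weight (1/8)·0 = 0 each.
The weights sum to 1/28.
So P(the cheque in envelope 2 | the presenter opened envelope 4 and envelope 8) = (1/168) / (1/28) = 1/6.

1/6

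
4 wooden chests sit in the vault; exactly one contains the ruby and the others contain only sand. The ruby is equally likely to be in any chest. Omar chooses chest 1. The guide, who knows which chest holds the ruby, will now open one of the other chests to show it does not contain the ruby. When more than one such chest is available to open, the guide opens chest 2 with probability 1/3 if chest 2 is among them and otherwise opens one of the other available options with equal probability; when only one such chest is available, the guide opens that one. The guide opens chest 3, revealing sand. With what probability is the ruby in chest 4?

Apply Bayes' rule, conditioning on where the ruby actually is.
If it is in chest 1 (prior 1/4): chest 2 is available but not opened; chest 3 gets probability (1 − 1/3)/2 = 1/3; weight (1/4)·(1/3) = 1/12.
If it is in chest 2 (prior 1/4): chest 2 holds the prize so is unavailable; the guide chooses uniformly among the 2 others, probability 1/2; weight (1/4)·(1/2) = 1/8.
If it is in chest 3 (prior 1/4): the guide opened chest 3, so this case is ruled out; weight (1/4)·0 = 0.
If it is in chest 4 (prior 1/4): chest 2 is available but not opened, probability 2/3; weight (1/4)·(2/3) = 1/6.
The weights sum to 3/8.
So P(the ruby in chest 4 | the guide opened chest 3) = (1/6) / (3/8) = 4/9.

4/9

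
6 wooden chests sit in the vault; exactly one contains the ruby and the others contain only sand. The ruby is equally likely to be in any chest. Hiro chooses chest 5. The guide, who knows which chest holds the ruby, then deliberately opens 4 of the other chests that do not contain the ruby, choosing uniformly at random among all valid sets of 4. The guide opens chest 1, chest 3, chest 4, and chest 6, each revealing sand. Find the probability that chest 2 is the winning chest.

Apply Bayes' rule, conditioning on where the ruby actually is.
If it is in any of chests 1, 3, 4, and 6 (prior 1/6 each): that chest was opened and seen not to hold the prize — ruled out; weight (1/6)·0 = 0 each.
If it is in chest 2 (prior 1/6): the guide has no choice, probability 1; weight (1/6)·1 = 1/6.
If it is in chest 5 (prior 1/6): the guide has 5 equally likely choices, so probability 1/5; weight (1/6)·(1/5) = 1/30.
The weights sum to 1/5.
So P(the ruby in chest 2 | the guide opened chest 1, chest 3, chest 4, and chest 6) = (1/6) / (1/5) = 5/6.

5/6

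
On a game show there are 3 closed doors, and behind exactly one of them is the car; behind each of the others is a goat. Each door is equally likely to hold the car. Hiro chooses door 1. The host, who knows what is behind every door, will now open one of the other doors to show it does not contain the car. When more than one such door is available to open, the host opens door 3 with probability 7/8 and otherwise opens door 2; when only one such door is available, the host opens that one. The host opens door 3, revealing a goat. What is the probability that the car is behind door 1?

7/15

Apply Bayes' rule, conditioning on where the car actually is.
If it is behind door 1 (prior 1/3): door 3 is available, opened with probability 7/8; weight (1/3)·(7/8) = 7/24.
If it is behind door 2 (prior 1/3): only door 3 is available, probability 1; weight (1/3)·1 = 1/3.
If it is behind door 3 (prior 1/3): the host opened door 3, so this case is ruled out; weight (1/3)·0 = 0.
The weights sum to 5/8.
So P(the car behind door 1 | the host opened door 3) = (7/24) / (5/8) = 7/15.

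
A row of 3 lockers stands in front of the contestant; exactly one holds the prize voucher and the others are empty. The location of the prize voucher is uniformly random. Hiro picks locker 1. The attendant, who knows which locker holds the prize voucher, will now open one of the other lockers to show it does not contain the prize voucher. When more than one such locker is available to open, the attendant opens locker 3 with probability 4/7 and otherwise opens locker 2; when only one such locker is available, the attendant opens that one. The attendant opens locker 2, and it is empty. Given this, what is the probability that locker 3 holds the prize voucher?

7/10

Consider each possible location of the prize voucher in turn.
If it is in locker 1 (prior 1/3): locker 3 is available but not opened, probability 3/7; weight (1/3)·(3/7) = 1/7.
If it is in locker 2 (prior 1/3): the attendant opened locker 2, so this case is ruled out; weight (1/3)·0 = 0.
If it is in locker 3 (prior 1/3): only locker 2 is available, probability 1; weight (1/3)·1 = 1/3.
The weights sum to 10/21.
So P(the prize voucher in locker 3 | the attendant opened locker 2) = (1/3) / (10/21) = 7/10.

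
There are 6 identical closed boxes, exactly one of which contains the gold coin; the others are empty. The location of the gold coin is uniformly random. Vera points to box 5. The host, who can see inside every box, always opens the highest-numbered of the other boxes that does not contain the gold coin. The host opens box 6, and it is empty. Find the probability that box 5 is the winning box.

1/5

Consider each possible location of the gold coin in turn.
If it is in any of boxes 1, 2, 3, 4, and 5 (prior 1/6 each): box 6 is the highest-numbered option available, probability 1; weight (1/6)·1 = 1/6 each.
If it is in box 6 (prior 1/6): the host opened box 6, so this case is ruled out; weight (1/6)·0 = 0.
The weights sum to 5/6.
So P(the gold coin in box 5 | the host opened box 6) = (1/6) / (5/6) = 1/5.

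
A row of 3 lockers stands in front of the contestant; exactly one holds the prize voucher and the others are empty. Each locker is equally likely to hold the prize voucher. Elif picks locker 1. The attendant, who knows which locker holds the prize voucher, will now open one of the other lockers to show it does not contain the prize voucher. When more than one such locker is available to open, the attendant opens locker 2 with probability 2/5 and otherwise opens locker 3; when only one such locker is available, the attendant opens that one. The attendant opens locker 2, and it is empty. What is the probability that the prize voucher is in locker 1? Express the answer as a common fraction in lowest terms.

2/7

Condition on the true location of the prize voucher.
If it is in locker 1 (prior 1/3): locker 2 is available, opened with probability 2/5; weight (1/3)·(2/5) = 2/15.
If it is in locker 2 (prior 1/3): the attendant opened locker 2, so this case is ruled out; weight (1/3)·0 = 0.
If it is in locker 3 (prior 1/3): only locker 2 is available, probability 1; weight (1/3)·1 = 1/3.
The weights sum to 7/15.
So P(the prize voucher in locker 1 | the attendant opened locker 2) = (2/15) / (7/15) = 2/7.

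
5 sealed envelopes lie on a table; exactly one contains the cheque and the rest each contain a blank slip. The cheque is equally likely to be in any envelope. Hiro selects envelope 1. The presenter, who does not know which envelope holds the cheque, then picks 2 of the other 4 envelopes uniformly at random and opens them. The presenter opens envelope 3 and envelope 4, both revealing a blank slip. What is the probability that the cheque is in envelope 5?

Consider each possible location of the cheque in turn.
If it is in any of envelopes 1, 2, and 5 (prior 1/5 each): the presenter picks exactly this set with probability 1/6 regardless, and none is the prize; weight (1/5)·(1/6) = 1/30 each.
If it is in either of envelopes 3 and 4 (prior 1/5 each): that envelope was opened and seen not to hold the prize — ruled out; weight (1/5)·0 = 0 each.
The weights sum to 1/10.
So P(the cheque in envelope 5 | the presenter opened envelope 3 and envelope 4) = (1/30) / (1/10) = 1/3.

1/3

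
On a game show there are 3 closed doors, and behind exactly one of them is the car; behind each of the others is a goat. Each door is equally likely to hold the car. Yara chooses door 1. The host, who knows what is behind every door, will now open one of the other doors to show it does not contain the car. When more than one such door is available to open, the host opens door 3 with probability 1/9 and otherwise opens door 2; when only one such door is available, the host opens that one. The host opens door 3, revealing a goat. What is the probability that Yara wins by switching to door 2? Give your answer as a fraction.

Consider each possible location of the car in turn.
If it is behind door 1 (prior 1/3): door 3 is available, opened with probability 1/9; weight (1/3)·(1/9) = 1/27.
If it is behind door 2 (prior 1/3): only door 3 is available, probability 1; weight (1/3)·1 = 1/3.
If it is behind door 3 (prior 1/3): the host opened door 3, so this case is ruled out; weight (1/3)·0 = 0.
The weights sum to 10/27.
So P(the car behind door 2 | the host opened door 3) = (1/3) / (10/27) = 9/10.

9/10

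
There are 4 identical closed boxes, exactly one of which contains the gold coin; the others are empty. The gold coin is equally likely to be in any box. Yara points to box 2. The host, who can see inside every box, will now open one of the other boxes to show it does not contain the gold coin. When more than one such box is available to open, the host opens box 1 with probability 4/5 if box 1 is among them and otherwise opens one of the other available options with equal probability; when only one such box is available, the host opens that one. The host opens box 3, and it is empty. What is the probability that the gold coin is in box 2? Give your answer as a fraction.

1/8

Consider each possible location of the gold coin in turn.
If it is in box 1 (prior 1/4): box 1 holds the prize so is unavailable; the host chooses uniformly among the 2 others, probability 1/2; weight (1/4)·(1/2) = 1/8.
If it is in box 2 (prior 1/4): box 1 is available but not opened; box 3 gets probability (1 − 4/5)/2 = 1/10; weight (1/4)·(1/10) = 1/40.
If it is in box 3 (prior 1/4): the host opened box 3, so this case is ruled out; weight (1/4)·0 = 0.
If it is in box 4 (prior 1/4): box 1 is available but not opened, probability 1/5; weight (1/4)·(1/5) = 1/20.
The weights sum to 1/5.
So P(the gold coin in box 2 | the host opened box 3) = (1/40) / (1/5) = 1/8.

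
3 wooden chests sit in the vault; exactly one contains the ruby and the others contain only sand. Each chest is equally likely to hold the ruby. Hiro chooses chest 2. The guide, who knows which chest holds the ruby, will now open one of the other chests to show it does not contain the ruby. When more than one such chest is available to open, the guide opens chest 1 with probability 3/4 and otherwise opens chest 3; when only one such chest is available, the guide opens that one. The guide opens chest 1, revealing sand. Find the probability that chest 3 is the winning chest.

Condition on the true location of the ruby.
If it is in chest 1 (prior 1/3): the guide opened chest 1, so this case is ruled out; weight (1/3)·0 = 0.
If it is in chest 2 (prior 1/3): chest 1 is available, opened with probability 3/4; weight (1/3)·(3/4) = 1/4.
If it is in chest 3 (prior 1/3): only chest 1 is available, probability 1; weight (1/3)·1 = 1/3.
The weights sum to 7/12.
So P(the ruby in chest 3 | the guide opened chest 1) = (1/3) / (7/12) = 4/7.

4/7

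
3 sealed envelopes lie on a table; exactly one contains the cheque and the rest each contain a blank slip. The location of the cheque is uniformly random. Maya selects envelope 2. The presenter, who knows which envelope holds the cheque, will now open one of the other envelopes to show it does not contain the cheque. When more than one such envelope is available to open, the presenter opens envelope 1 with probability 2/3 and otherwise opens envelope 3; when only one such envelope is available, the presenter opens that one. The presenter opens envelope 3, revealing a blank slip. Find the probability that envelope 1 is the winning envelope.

3/4

Condition on the true location of the cheque.
If it is in envelope 1 (prior 1/3): only envelope 3 is available, probability 1; weight (1/3)·1 = 1/3.
If it is in envelope 2 (prior 1/3): envelope 1 is available but not opened, probability 1/3; weight (1/3)·(1/3) = 1/9.
If it is in envelope 3 (prior 1/3): the presenter opened envelope 3, so this case is ruled out; weight (1/3)·0 = 0.
The weights sum to 4/9.
So P(the cheque in envelope 1 | the presenter opened envelope 3) = (1/3) / (4/9) = 3/4.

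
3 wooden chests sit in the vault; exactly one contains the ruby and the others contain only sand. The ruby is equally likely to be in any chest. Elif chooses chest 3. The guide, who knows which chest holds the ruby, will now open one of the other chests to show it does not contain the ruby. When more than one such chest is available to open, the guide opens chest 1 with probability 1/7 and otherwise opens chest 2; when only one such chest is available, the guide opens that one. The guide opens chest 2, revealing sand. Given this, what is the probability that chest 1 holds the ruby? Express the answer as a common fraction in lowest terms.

Consider each possible location of the ruby in turn.
If it is in chest 1 (prior 1/3): only chest 2 is available, probability 1; weight (1/3)·1 = 1/3.
If it is in chest 2 (prior 1/3): the guide opened chest 2, so this case is ruled out; weight (1/3)·0 = 0.
If it is in chest 3 (prior 1/3): chest 1 is available but not opened, probability 6/7; weight (1/3)·(6/7) = 2/7.
The weights sum to 13/21.
So P(the ruby in chest 1 | the guide opened chest 2) = (1/3) / (13/21) = 7/13.

7/13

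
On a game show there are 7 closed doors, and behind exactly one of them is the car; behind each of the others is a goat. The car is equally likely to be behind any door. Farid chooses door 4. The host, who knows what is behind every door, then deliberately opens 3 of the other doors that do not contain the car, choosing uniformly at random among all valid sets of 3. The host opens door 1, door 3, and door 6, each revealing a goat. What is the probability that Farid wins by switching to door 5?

2/7

Consider each possible location of the car in turn.
If it is behind any of doors 1, 3, and 6 (prior 1/7 each): that door was opened and seen not to hold the prize — ruled out; weight (1/7)·0 = 0 each.
If it is behind any of doors 2, 5, and 7 (prior 1/7 each): the host has 10 equally likely choices, so probability 1/10; weight (1/7)·(1/10) = 1/70 each.
If it is behind door 4 (prior 1/7): the host has 20 equally likely choices, so probability 1/20; weight (1/7)·(1/20) = 1/140.
The weights sum to 1/20.
So P(the car behind door 5 | the host opened door 1, door 3, and door 6) = (1/70) / (1/20) = 2/7.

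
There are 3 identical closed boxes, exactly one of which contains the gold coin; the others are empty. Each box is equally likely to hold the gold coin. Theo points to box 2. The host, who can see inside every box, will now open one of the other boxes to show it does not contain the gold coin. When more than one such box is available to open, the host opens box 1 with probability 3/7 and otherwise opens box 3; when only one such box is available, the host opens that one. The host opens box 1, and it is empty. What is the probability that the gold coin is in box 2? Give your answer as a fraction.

Consider each possible location of the gold coin in turn.
If it is in box 1 (prior 1/3): the host opened box 1, so this case is ruled out; weight (1/3)·0 = 0.
If it is in box 2 (prior 1/3): box 1 is available, opened with probability 3/7; weight (1/3)·(3/7) = 1/7.
If it is in box 3 (prior 1/3): only box 1 is available, probability 1; weight (1/3)·1 = 1/3.
The weights sum to 10/21.
So P(the gold coin in box 2 | the host opened box 1) = (1/7) / (10/21) = 3/10.

3/10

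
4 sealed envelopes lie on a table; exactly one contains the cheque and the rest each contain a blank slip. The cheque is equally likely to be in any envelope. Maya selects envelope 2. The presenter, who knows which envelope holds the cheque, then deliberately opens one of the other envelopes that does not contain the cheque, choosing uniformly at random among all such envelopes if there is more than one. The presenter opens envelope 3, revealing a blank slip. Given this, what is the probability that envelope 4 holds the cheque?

3/8

Consider each possible location of the cheque in turn.
If it is in either of envelopes 1 and 4 (prior 1/4 each): the presenter has 2 equally likely choices, so probability 1/2; weight (1/4)·(1/2) = 1/8 each.
If it is in envelope 2 (prior 1/4): the presenter has 3 equally likely choices, so probability 1/3; weight (1/4)·(1/3) = 1/12.
If it is in envelope 3 (prior 1/4): the presenter opened envelope 3, so this case is ruled out; weight (1/4)·0 = 0.
The weights sum to 1/3.
So P(the cheque in envelope 4 | the presenter opened envelope 3) = (1/8) / (1/3) = 3/8.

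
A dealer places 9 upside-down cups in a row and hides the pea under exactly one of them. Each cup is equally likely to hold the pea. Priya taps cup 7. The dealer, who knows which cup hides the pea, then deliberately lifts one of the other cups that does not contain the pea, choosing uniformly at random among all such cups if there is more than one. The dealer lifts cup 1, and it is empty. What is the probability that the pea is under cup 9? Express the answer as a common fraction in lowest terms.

Apply Bayes' rule, conditioning on where the pea actually is.
If it is under cup 1 (prior 1/9): the dealer opened cup 1, so this case is ruled out; weight (1/9)·0 = 0.
If it is under any of cups 2, 3, 4, 5, 6, 8, and 9 (prior 1/9 each): the dealer has 7 equally likely choices, so probability 1/7; weight (1/9)·(1/7) = 1/63 each.
If it is under cup 7 (prior 1/9): the dealer has 8 equally likely choices, so probability 1/8; weight (1/9)·(1/8) = 1/72.
The weights sum to 1/8.
So P(the pea under cup 9 | the dealer opened cup 1) = (1/63) / (1/8) = 8/63.

8/63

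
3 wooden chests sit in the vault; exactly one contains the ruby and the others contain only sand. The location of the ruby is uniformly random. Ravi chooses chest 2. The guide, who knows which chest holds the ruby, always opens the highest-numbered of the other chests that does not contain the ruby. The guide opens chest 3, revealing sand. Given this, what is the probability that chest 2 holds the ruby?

Consider each possible location of the ruby in turn.
If it is in either of chests 1 and 2 (prior 1/3 each): chest 3 is the highest-numbered option available, probability 1; weight (1/3)·1 = 1/3 each.
If it is in chest 3 (prior 1/3): the guide opened chest 3, so this case is ruled out; weight (1/3)·0 = 0.
The weights sum to 2/3.
So P(the ruby in chest 2 | the guide opened chest 3) = (1/3) / (2/3) = 1/2.

1/2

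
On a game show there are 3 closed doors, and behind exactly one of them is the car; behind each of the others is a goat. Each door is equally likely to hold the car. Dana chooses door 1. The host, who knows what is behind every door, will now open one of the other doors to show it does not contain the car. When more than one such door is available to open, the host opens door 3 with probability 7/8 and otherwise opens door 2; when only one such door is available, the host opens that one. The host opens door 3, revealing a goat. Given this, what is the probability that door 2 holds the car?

8/15

Apply Bayes' rule, conditioning on where the car actually is.
If it is behind door 1 (prior 1/3): door 3 is available, opened with probability 7/8; weight (1/3)·(7/8) = 7/24.
If it is behind door 2 (prior 1/3): only door 3 is available, probability 1; weight (1/3)·1 = 1/3.
If it is behind door 3 (prior 1/3): the host opened door 3, so this case is ruled out; weight (1/3)·0 = 0.
The weights sum to 5/8.
So P(the car behind door 2 | the host opened door 3) = (1/3) / (5/8) = 8/15.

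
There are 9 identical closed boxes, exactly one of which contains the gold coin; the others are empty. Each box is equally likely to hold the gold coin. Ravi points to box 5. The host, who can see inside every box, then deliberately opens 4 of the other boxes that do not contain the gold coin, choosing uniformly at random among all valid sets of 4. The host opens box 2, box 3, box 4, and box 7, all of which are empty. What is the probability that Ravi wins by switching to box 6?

Apply Bayes' rule, conditioning on where the gold coin actually is.
If it is in any of boxes 1, 6, 8, and 9 (prior 1/9 each): the host has 35 equally likely choices, so probability 1/35; weight (1/9)·(1/35) = 1/315 each.
If it is in any of boxes 2, 3, 4, and 7 (prior 1/9 each): that box was opened and seen not to hold the prize — ruled out; weight (1/9)·0 = 0 each.
If it is in box 5 (prior 1/9): the host has 70 equally likely choices, so probability 1/70; weight (1/9)·(1/70) = 1/630.
The weights sum to 1/70.
So P(the gold coin in box 6 | the host opened box 2, box 3, box 4, and box 7) = (1/315) / (1/70) = 2/9.

2/9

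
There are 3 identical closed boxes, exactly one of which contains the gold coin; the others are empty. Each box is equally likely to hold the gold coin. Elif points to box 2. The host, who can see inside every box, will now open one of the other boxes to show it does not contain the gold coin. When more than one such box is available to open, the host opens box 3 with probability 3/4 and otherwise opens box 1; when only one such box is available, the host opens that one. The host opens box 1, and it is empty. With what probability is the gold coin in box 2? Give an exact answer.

Consider each possible location of the gold coin in turn.
If it is in box 1 (prior 1/3): the host opened box 1, so this case is ruled out; weight (1/3)·0 = 0.
If it is in box 2 (prior 1/3): box 3 is available but not opened, probability 1/4; weight (1/3)·(1/4) = 1/12.
If it is in box 3 (prior 1/3): only box 1 is available, probability 1; weight (1/3)·1 = 1/3.
The weights sum to 5/12.
So P(the gold coin in box 2 | the host opened box 1) = (1/12) / (5/12) = 1/5.

1/5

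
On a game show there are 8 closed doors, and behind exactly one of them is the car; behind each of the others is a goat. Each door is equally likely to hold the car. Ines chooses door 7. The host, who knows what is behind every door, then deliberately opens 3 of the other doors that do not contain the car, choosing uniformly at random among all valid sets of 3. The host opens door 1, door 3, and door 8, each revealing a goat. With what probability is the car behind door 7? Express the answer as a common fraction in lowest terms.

1/8

Apply Bayes' rule, conditioning on where the car actually is.
If it is behind any of doors 1, 3, and 8 (prior 1/8 each): that door was opened and seen not to hold the prize — ruled out; weight (1/8)·0 = 0 each.
If it is behind any of doors 2, 4, 5, and 6 (prior 1/8 each): the host has 20 equally likely choices, so probability 1/20; weight (1/8)·(1/20) = 1/160 each.
If it is behind door 7 (prior 1/8): the host has 35 equally likely choices, so probability 1/35; weight (1/8)·(1/35) = 1/280.
The weights sum to 1/35.
So P(the car behind door 7 | the host opened door 1, door 3, and door 8) = (1/280) / (1/35) = 1/8.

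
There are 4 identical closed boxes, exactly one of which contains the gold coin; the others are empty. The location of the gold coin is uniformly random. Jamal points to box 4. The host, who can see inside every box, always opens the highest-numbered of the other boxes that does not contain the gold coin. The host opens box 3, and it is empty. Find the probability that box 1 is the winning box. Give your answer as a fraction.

1/3

Consider each possible location of the gold coin in turn.
If it is in any of boxes 1, 2, and 4 (prior 1/4 each): box 3 is the highest-numbered option available, probability 1; weight (1/4)·1 = 1/4 each.
If it is in box 3 (prior 1/4): the host opened box 3, so this case is ruled out; weight (1/4)·0 = 0.
The weights sum to 3/4.
So P(the gold coin in box 1 | the host opened box 3) = (1/4) / (3/4) = 1/3.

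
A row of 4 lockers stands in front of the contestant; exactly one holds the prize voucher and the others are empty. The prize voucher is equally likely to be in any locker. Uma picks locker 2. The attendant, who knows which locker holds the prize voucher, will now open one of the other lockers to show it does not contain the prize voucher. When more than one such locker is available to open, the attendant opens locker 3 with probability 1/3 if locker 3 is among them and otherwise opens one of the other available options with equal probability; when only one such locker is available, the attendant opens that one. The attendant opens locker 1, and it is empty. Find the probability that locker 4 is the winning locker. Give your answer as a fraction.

4/9

Consider each possible location of the prize voucher in turn.
If it is in locker 1 (prior 1/4): the attendant opened locker 1, so this case is ruled out; weight (1/4)·0 = 0.
If it is in locker 2 (prior 1/4): locker 3 is available but not opened; locker 1 gets probability (1 − 1/3)/2 = 1/3; weight (1/4)·(1/3) = 1/12.
If it is in locker 3 (prior 1/4): locker 3 holds the prize so is unavailable; the attendant chooses uniformly among the 2 others, probability 1/2; weight (1/4)·(1/2) = 1/8.
If it is in locker 4 (prior 1/4): locker 3 is available but not opened, probability 2/3; weight (1/4)·(2/3) = 1/6.
The weights sum to 3/8.
So P(the prize voucher in locker 4 | the attendant opened locker 1) = (1/6) / (3/8) = 4/9.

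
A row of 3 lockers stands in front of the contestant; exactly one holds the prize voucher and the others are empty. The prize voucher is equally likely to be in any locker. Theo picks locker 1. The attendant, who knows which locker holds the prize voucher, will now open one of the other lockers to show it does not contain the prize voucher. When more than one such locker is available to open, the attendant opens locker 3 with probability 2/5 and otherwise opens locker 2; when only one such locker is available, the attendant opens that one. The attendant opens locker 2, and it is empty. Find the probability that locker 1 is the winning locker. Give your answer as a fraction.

3/8

Consider each possible location of the prize voucher in turn.
If it is in locker 1 (prior 1/3): locker 3 is available but not opened, probability 3/5; weight (1/3)·(3/5) = 1/5.
If it is in locker 2 (prior 1/3): the attendant opened locker 2, so this case is ruled out; weight (1/3)·0 = 0.
If it is in locker 3 (prior 1/3): only locker 2 is available, probability 1; weight (1/3)·1 = 1/3.
The weights sum to 8/15.
So P(the prize voucher in locker 1 | the attendant opened locker 2) = (1/5) / (8/15) = 3/8.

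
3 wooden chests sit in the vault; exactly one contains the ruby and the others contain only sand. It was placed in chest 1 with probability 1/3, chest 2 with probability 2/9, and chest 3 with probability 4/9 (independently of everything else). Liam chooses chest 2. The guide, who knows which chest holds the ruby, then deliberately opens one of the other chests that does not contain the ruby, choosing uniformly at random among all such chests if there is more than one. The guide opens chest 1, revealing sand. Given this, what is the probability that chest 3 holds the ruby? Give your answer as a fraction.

4/5

Consider each possible location of the ruby in turn.
If it is in chest 1 (prior 1/3): the guide opened chest 1, so this case is ruled out; weight (1/3)·0 = 0.
If it is in chest 2 (prior 2/9): the guide has 2 equally likely choices, so probability 1/2; weight (2/9)·(1/2) = 1/9.
If it is in chest 3 (prior 4/9): the guide has no choice, probability 1; weight (4/9)·1 = 4/9.
The weights sum to 5/9.
So P(the ruby in chest 3 | the guide opened chest 1) = (4/9) / (5/9) = 4/5.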